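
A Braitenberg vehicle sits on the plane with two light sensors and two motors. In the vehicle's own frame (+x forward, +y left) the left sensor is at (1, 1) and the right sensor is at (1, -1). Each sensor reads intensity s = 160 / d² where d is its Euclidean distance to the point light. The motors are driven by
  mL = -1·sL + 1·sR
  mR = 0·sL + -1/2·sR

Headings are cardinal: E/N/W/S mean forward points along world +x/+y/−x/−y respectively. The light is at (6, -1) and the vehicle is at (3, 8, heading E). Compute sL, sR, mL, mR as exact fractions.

20/13 40/17 180/221 -20/17

left sensor world pos  = (4, 9); dL² = 104
right sensor world pos = (4, 7); dR² = 68
sL = 160/104 = 20/13
sR = 160/68 = 40/17
mL = -1·sL + 1·sR = 180/221
mR = 0·sL + -1/2·sR = -20/17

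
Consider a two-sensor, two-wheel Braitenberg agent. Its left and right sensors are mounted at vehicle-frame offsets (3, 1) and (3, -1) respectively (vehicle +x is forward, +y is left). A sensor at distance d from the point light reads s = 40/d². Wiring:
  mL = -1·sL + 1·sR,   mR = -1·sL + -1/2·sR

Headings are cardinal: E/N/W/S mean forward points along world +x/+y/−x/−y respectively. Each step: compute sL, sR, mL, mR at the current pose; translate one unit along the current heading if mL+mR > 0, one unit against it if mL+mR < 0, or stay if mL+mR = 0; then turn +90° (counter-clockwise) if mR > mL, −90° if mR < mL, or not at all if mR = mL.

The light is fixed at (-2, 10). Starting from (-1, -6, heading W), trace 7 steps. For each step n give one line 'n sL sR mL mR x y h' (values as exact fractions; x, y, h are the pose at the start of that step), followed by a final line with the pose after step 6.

n=0: pose=(-1,-6,W); sL=40/293, sR=40/229; mL=2560/67097, mR=-15020/67097; mL+mR=-12460/67097 → advance -1; mR−mL=-60/229 → turn -1·90°
n=1: pose=(0,-6,N); sL=4/17, sR=20/89; mL=-16/1513, mR=-526/1513; mL+mR=-542/1513 → advance -1; mR−mL=-30/89 → turn -1·90°
n=2: pose=(0,-7,E); sL=40/281, sR=40/349; mL=-2720/98069, mR=-19580/98069; mL+mR=-22300/98069 → advance -1; mR−mL=-60/349 → turn -1·90°
n=3: pose=(-1,-7,S); sL=10/101, sR=1/10; mL=1/1010, mR=-301/2020; mL+mR=-299/2020 → advance -1; mR−mL=-3/20 → turn -1·90°
n=4: pose=(-1,-6,W); sL=40/293, sR=40/229; mL=2560/67097, mR=-15020/67097; mL+mR=-12460/67097 → advance -1; mR−mL=-60/229 → turn -1·90°
n=5: pose=(0,-6,N); sL=4/17, sR=20/89; mL=-16/1513, mR=-526/1513; mL+mR=-542/1513 → advance -1; mR−mL=-30/89 → turn -1·90°
n=6: pose=(0,-7,E); sL=40/281, sR=40/349; mL=-2720/98069, mR=-19580/98069; mL+mR=-22300/98069 → advance -1; mR−mL=-60/349 → turn -1·90°

0 40/293 40/229 2560/67097 -15020/67097 -1 -6 W
1 4/17 20/89 -16/1513 -526/1513 0 -6 N
2 40/281 40/349 -2720/98069 -19580/98069 0 -7 E
3 10/101 1/10 1/1010 -301/2020 -1 -7 S
4 40/293 40/229 2560/67097 -15020/67097 -1 -6 W
5 4/17 20/89 -16/1513 -526/1513 0 -6 N
6 40/281 40/349 -2720/98069 -19580/98069 0 -7 E
final -1 -7 S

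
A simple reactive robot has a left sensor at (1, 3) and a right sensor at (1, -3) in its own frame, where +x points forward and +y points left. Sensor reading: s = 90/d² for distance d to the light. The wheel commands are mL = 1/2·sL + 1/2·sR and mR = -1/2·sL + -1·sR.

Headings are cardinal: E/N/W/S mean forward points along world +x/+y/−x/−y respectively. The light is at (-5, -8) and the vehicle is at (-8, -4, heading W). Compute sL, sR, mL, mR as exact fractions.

90/17 18/13 738/221 -891/221

left sensor world pos  = (-9, -7); dL² = 17
right sensor world pos = (-9, -1); dR² = 65
sL = 90/17 = 90/17
sR = 90/65 = 18/13
mL = 1/2·sL + 1/2·sR = 738/221
mR = -1/2·sL + -1·sR = -891/221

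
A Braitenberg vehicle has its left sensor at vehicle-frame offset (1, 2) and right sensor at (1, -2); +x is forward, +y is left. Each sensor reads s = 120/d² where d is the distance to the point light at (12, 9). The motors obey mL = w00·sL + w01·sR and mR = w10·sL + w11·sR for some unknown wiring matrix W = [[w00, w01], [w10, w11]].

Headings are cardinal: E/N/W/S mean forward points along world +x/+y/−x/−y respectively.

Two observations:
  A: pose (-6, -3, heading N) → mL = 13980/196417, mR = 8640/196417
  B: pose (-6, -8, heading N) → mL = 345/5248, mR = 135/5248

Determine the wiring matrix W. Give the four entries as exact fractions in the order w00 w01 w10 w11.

1 -1/2 -1/2 1/2

obs A: pose=(-6,-3,N) → sL=120/521, sR=120/377, mL=13980/196417, mR=8640/196417
obs B: pose=(-6,-8,N) → sL=15/82, sR=15/64, mL=345/5248, mR=135/5248
sensor matrix S = [[120/521, 120/377], [15/82, 15/64]]; det S = -273375/64424776
solve [mL_A; mL_B] = S·[w00; w01] and [mR_A; mR_B] = S·[w10; w11]:
  w00 = 1, w01 = -1/2, w10 = -1/2, w11 = 1/2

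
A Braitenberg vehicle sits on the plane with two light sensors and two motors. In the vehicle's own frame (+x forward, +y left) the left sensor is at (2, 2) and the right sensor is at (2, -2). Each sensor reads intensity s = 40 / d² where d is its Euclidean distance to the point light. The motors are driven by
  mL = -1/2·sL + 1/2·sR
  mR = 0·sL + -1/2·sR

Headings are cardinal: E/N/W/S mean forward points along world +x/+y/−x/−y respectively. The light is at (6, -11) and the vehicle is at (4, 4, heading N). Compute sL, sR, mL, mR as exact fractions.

left sensor world pos  = (2, 6); dL² = 305
right sensor world pos = (6, 6); dR² = 289
sL = 40/305 = 8/61
sR = 40/289 = 40/289
mL = -1/2·sL + 1/2·sR = 64/17629
mR = 0·sL + -1/2·sR = -20/289

8/61 40/289 64/17629 -20/289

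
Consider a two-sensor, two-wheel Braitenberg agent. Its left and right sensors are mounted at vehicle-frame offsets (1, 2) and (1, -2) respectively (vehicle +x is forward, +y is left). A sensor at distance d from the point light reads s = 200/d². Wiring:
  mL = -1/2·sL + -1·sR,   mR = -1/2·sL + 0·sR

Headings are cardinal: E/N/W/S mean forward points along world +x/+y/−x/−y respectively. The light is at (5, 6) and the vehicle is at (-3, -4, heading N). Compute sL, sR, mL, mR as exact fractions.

200/181 200/117 -47900/21177 -100/181

left sensor world pos  = (-5, -3); dL² = 181
right sensor world pos = (-1, -3); dR² = 117
sL = 200/181 = 200/181
sR = 200/117 = 200/117
mL = -1/2·sL + -1·sR = -47900/21177
mR = -1/2·sL + 0·sR = -100/181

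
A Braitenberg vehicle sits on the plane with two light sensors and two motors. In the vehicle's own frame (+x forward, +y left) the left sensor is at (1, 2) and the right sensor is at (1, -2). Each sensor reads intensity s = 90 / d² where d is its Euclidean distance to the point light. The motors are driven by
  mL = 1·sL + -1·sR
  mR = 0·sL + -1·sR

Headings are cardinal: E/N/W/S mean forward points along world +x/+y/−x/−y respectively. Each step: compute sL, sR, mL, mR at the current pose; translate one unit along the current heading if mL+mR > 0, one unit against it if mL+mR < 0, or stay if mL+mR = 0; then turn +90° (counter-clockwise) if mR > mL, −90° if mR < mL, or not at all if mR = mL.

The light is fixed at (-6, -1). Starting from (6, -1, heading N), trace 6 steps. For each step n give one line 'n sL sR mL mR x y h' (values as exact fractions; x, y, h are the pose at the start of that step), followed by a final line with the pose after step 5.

n=0: pose=(6,-1,N); sL=90/101, sR=90/197; mL=8640/19897, mR=-90/197; mL+mR=-450/19897 → advance -1; mR−mL=-90/101 → turn -1·90°
n=1: pose=(6,-2,E); sL=9/17, sR=45/89; mL=36/1513, mR=-45/89; mL+mR=-729/1513 → advance -1; mR−mL=-9/17 → turn -1·90°
n=2: pose=(5,-2,S); sL=90/173, sR=18/17; mL=-1584/2941, mR=-18/17; mL+mR=-4698/2941 → advance -1; mR−mL=-90/173 → turn -1·90°
n=3: pose=(5,-1,W); sL=45/52, sR=45/52; mL=0, mR=-45/52; mL+mR=-45/52 → advance -1; mR−mL=-45/52 → turn -1·90°
n=4: pose=(6,-1,N); sL=90/101, sR=90/197; mL=8640/19897, mR=-90/197; mL+mR=-450/19897 → advance -1; mR−mL=-90/101 → turn -1·90°
n=5: pose=(6,-2,E); sL=9/17, sR=45/89; mL=36/1513, mR=-45/89; mL+mR=-729/1513 → advance -1; mR−mL=-9/17 → turn -1·90°

0 90/101 90/197 8640/19897 -90/197 6 -1 N
1 9/17 45/89 36/1513 -45/89 6 -2 E
2 90/173 18/17 -1584/2941 -18/17 5 -2 S
3 45/52 45/52 0 -45/52 5 -1 W
4 90/101 90/197 8640/19897 -90/197 6 -1 N
5 9/17 45/89 36/1513 -45/89 6 -2 E
final 5 -2 S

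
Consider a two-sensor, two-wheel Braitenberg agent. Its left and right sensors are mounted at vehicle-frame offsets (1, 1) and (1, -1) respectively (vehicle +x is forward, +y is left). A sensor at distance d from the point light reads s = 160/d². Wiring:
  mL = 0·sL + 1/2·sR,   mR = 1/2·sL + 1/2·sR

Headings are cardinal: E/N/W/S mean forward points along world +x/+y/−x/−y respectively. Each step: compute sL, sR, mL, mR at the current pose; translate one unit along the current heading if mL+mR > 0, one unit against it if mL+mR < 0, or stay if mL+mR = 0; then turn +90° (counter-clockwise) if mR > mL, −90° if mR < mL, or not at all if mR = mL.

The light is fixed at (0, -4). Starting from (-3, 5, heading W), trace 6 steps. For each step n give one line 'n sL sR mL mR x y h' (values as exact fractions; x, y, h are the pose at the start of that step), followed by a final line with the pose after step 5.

0 2 40/29 20/29 49/29 -3 5 W
1 160/73 160/89 80/89 12960/6497 -4 5 S
2 16/9 80/29 40/29 592/261 -4 4 E
3 160/97 32/17 16/17 2912/1649 -3 4 N
4 2 40/29 20/29 49/29 -3 5 W
5 160/73 160/89 80/89 12960/6497 -4 5 S
final -4 4 E

n=0: pose=(-3,5,W); sL=2, sR=40/29; mL=20/29, mR=49/29; mL+mR=69/29 → advance +1; mR−mL=1 → turn +1·90°
n=1: pose=(-4,5,S); sL=160/73, sR=160/89; mL=80/89, mR=12960/6497; mL+mR=18800/6497 → advance +1; mR−mL=80/73 → turn +1·90°
n=2: pose=(-4,4,E); sL=16/9, sR=80/29; mL=40/29, mR=592/261; mL+mR=952/261 → advance +1; mR−mL=8/9 → turn +1·90°
n=3: pose=(-3,4,N); sL=160/97, sR=32/17; mL=16/17, mR=2912/1649; mL+mR=4464/1649 → advance +1; mR−mL=80/97 → turn +1·90°
n=4: pose=(-3,5,W); sL=2, sR=40/29; mL=20/29, mR=49/29; mL+mR=69/29 → advance +1; mR−mL=1 → turn +1·90°
n=5: pose=(-4,5,S); sL=160/73, sR=160/89; mL=80/89, mR=12960/6497; mL+mR=18800/6497 → advance +1; mR−mL=80/73 → turn +1·90°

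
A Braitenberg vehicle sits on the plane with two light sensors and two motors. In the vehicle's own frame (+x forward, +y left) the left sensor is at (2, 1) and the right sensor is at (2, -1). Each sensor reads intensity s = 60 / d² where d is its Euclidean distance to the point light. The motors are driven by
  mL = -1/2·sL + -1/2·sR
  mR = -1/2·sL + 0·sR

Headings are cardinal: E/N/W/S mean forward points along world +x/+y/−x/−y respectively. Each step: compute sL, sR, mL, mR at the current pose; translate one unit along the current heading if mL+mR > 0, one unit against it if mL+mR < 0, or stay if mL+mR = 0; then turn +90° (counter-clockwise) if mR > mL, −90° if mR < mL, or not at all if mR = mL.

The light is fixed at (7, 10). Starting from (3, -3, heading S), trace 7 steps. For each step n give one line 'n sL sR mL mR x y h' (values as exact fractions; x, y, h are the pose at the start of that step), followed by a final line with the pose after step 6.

0 10/39 6/25 -242/975 -5/39 3 -3 S
1 12/25 60/173 -1788/4325 -6/25 3 -2 E
2 15/34 15/29 -945/1972 -15/68 2 -2 N
3 12/49 60/193 -2628/9457 -6/49 2 -3 W
4 10/39 6/25 -242/975 -5/39 3 -3 S
5 12/25 60/173 -1788/4325 -6/25 3 -2 E
6 15/34 15/29 -945/1972 -15/68 2 -2 N
final 2 -3 W

n=0: pose=(3,-3,S); sL=10/39, sR=6/25; mL=-242/975, mR=-5/39; mL+mR=-367/975 → advance -1; mR−mL=3/25 → turn +1·90°
n=1: pose=(3,-2,E); sL=12/25, sR=60/173; mL=-1788/4325, mR=-6/25; mL+mR=-2826/4325 → advance -1; mR−mL=30/173 → turn +1·90°
n=2: pose=(2,-2,N); sL=15/34, sR=15/29; mL=-945/1972, mR=-15/68; mL+mR=-345/493 → advance -1; mR−mL=15/58 → turn +1·90°
n=3: pose=(2,-3,W); sL=12/49, sR=60/193; mL=-2628/9457, mR=-6/49; mL+mR=-3786/9457 → advance -1; mR−mL=30/193 → turn +1·90°
n=4: pose=(3,-3,S); sL=10/39, sR=6/25; mL=-242/975, mR=-5/39; mL+mR=-367/975 → advance -1; mR−mL=3/25 → turn +1·90°
n=5: pose=(3,-2,E); sL=12/25, sR=60/173; mL=-1788/4325, mR=-6/25; mL+mR=-2826/4325 → advance -1; mR−mL=30/173 → turn +1·90°
n=6: pose=(2,-2,N); sL=15/34, sR=15/29; mL=-945/1972, mR=-15/68; mL+mR=-345/493 → advance -1; mR−mL=15/58 → turn +1·90°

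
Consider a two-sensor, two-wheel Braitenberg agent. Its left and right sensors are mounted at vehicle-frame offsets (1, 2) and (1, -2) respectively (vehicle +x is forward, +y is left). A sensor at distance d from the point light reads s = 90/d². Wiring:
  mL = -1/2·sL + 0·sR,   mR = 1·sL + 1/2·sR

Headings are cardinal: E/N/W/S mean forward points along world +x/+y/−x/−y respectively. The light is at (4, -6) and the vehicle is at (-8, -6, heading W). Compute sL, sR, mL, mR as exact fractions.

90/173 90/173 -45/173 135/173

left sensor world pos  = (-9, -8); dL² = 173
right sensor world pos = (-9, -4); dR² = 173
sL = 90/173 = 90/173
sR = 90/173 = 90/173
mL = -1/2·sL + 0·sR = -45/173
mR = 1·sL + 1/2·sR = 135/173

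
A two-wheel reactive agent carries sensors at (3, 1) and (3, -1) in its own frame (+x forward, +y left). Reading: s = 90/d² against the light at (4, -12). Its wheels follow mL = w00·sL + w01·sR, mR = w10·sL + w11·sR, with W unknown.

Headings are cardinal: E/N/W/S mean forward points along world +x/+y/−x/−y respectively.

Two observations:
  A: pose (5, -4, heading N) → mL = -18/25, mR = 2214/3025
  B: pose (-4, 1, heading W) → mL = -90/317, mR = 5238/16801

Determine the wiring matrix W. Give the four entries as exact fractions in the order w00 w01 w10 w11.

obs A: pose=(5,-4,N) → sL=90/121, sR=18/25, mL=-18/25, mR=2214/3025
obs B: pose=(-4,1,W) → sL=18/53, sR=90/317, mL=-90/317, mR=5238/16801
sensor matrix S = [[90/121, 18/25], [18/53, 90/317]]; det S = -1695168/50823025
solve [mL_A; mL_B] = S·[w00; w01] and [mR_A; mR_B] = S·[w10; w11]:
  w00 = 0, w01 = -1, w10 = 1/2, w11 = 1/2

0 -1 1/2 1/2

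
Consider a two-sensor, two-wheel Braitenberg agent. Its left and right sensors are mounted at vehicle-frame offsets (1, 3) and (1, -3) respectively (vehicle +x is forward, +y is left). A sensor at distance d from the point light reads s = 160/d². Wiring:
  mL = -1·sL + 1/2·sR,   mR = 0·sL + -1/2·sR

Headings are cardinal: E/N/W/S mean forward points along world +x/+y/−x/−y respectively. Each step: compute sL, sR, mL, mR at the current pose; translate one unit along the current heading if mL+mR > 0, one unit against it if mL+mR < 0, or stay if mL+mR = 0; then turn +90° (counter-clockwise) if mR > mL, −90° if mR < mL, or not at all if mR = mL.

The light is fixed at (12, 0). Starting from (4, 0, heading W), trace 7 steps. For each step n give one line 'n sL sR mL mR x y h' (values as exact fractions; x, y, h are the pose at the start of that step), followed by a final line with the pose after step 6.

0 16/9 16/9 -8/9 -8/9 4 0 W
1 160/73 160/73 -80/73 -80/73 5 0 W
2 80/29 80/29 -40/29 -40/29 6 0 W
3 32/9 32/9 -16/9 -16/9 7 0 W
4 80/17 80/17 -40/17 -40/17 8 0 W
5 32/5 32/5 -16/5 -16/5 9 0 W
6 80/9 80/9 -40/9 -40/9 10 0 W
final 11 0 W

n=0: pose=(4,0,W); sL=16/9, sR=16/9; mL=-8/9, mR=-8/9; mL+mR=-16/9 → advance -1; mR−mL=0 → turn +0·90°
n=1: pose=(5,0,W); sL=160/73, sR=160/73; mL=-80/73, mR=-80/73; mL+mR=-160/73 → advance -1; mR−mL=0 → turn +0·90°
n=2: pose=(6,0,W); sL=80/29, sR=80/29; mL=-40/29, mR=-40/29; mL+mR=-80/29 → advance -1; mR−mL=0 → turn +0·90°
n=3: pose=(7,0,W); sL=32/9, sR=32/9; mL=-16/9, mR=-16/9; mL+mR=-32/9 → advance -1; mR−mL=0 → turn +0·90°
n=4: pose=(8,0,W); sL=80/17, sR=80/17; mL=-40/17, mR=-40/17; mL+mR=-80/17 → advance -1; mR−mL=0 → turn +0·90°
n=5: pose=(9,0,W); sL=32/5, sR=32/5; mL=-16/5, mR=-16/5; mL+mR=-32/5 → advance -1; mR−mL=0 → turn +0·90°
n=6: pose=(10,0,W); sL=80/9, sR=80/9; mL=-40/9, mR=-40/9; mL+mR=-80/9 → advance -1; mR−mL=0 → turn +0·90°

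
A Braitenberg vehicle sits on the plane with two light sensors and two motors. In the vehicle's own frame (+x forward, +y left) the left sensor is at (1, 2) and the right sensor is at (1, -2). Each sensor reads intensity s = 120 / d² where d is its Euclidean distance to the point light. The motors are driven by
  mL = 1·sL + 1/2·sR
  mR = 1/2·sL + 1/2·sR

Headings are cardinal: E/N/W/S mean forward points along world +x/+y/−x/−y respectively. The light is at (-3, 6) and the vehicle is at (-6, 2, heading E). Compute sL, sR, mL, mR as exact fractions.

left sensor world pos  = (-5, 4); dL² = 8
right sensor world pos = (-5, 0); dR² = 40
sL = 120/8 = 15
sR = 120/40 = 3
mL = 1·sL + 1/2·sR = 33/2
mR = 1/2·sL + 1/2·sR = 9

15 3 33/2 9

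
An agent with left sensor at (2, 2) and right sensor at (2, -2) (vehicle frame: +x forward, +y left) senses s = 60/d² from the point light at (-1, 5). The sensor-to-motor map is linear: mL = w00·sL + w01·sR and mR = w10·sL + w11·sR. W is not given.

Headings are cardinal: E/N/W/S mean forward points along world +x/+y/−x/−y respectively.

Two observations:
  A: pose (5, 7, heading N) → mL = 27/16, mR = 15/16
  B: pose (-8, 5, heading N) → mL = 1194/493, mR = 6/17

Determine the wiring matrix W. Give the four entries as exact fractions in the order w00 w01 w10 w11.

1/2 1 1/2 0

obs A: pose=(5,7,N) → sL=15/8, sR=3/4, mL=27/16, mR=15/16
obs B: pose=(-8,5,N) → sL=12/17, sR=60/29, mL=1194/493, mR=6/17
sensor matrix S = [[15/8, 3/4], [12/17, 60/29]]; det S = 3303/986
solve [mL_A; mL_B] = S·[w00; w01] and [mR_A; mR_B] = S·[w10; w11]:
  w00 = 1/2, w01 = 1, w10 = 1/2, w11 = 0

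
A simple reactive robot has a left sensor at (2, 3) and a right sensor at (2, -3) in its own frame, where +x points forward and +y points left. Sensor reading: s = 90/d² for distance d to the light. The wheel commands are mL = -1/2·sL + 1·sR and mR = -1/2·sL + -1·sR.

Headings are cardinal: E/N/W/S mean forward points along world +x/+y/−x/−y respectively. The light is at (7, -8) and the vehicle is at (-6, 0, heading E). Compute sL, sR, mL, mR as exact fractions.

left sensor world pos  = (-4, 3); dL² = 242
right sensor world pos = (-4, -3); dR² = 146
sL = 90/242 = 45/121
sR = 90/146 = 45/73
mL = -1/2·sL + 1·sR = 7605/17666
mR = -1/2·sL + -1·sR = -14175/17666

45/121 45/73 7605/17666 -14175/17666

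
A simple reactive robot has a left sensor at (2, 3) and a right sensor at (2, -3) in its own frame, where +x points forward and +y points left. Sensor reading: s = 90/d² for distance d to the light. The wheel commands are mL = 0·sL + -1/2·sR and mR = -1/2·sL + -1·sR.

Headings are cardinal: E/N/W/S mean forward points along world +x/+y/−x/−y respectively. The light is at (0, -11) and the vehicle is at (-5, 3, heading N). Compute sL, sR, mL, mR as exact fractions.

9/32 9/26 -9/52 -405/832

left sensor world pos  = (-8, 5); dL² = 320
right sensor world pos = (-2, 5); dR² = 260
sL = 90/320 = 9/32
sR = 90/260 = 9/26
mL = 0·sL + -1/2·sR = -9/52
mR = -1/2·sL + -1·sR = -405/832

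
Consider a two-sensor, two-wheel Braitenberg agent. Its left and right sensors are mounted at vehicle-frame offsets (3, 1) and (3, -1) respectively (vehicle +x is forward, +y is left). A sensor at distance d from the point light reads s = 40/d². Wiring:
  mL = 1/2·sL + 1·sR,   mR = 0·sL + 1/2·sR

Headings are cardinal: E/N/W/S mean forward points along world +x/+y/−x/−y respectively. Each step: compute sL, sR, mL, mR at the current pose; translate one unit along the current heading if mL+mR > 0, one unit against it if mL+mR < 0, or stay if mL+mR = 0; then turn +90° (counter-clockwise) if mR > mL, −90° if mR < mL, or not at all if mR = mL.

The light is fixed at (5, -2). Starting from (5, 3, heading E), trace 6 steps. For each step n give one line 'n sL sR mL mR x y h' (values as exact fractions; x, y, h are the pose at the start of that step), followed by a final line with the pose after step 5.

0 8/9 8/5 92/45 4/5 5 3 E
1 5 10 25/2 5 6 3 S
2 40/13 40/29 1100/377 20/29 6 2 W
3 4/5 4/5 6/5 2/5 5 2 N
4 8/9 8/5 92/45 4/5 5 3 E
5 5 10 25/2 5 6 3 S
final 6 2 W

n=0: pose=(5,3,E); sL=8/9, sR=8/5; mL=92/45, mR=4/5; mL+mR=128/45 → advance +1; mR−mL=-56/45 → turn -1·90°
n=1: pose=(6,3,S); sL=5, sR=10; mL=25/2, mR=5; mL+mR=35/2 → advance +1; mR−mL=-15/2 → turn -1·90°
n=2: pose=(6,2,W); sL=40/13, sR=40/29; mL=1100/377, mR=20/29; mL+mR=1360/377 → advance +1; mR−mL=-840/377 → turn -1·90°
n=3: pose=(5,2,N); sL=4/5, sR=4/5; mL=6/5, mR=2/5; mL+mR=8/5 → advance +1; mR−mL=-4/5 → turn -1·90°
n=4: pose=(5,3,E); sL=8/9, sR=8/5; mL=92/45, mR=4/5; mL+mR=128/45 → advance +1; mR−mL=-56/45 → turn -1·90°
n=5: pose=(6,3,S); sL=5, sR=10; mL=25/2, mR=5; mL+mR=35/2 → advance +1; mR−mL=-15/2 → turn -1·90°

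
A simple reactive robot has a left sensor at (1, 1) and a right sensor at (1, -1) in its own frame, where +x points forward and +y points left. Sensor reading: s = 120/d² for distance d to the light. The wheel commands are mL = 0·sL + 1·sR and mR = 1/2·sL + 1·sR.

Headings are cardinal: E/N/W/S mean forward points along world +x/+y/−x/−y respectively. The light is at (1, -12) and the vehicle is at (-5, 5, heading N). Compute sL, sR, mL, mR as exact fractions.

left sensor world pos  = (-6, 6); dL² = 373
right sensor world pos = (-4, 6); dR² = 349
sL = 120/373 = 120/373
sR = 120/349 = 120/349
mL = 0·sL + 1·sR = 120/349
mR = 1/2·sL + 1·sR = 65700/130177

120/373 120/349 120/349 65700/130177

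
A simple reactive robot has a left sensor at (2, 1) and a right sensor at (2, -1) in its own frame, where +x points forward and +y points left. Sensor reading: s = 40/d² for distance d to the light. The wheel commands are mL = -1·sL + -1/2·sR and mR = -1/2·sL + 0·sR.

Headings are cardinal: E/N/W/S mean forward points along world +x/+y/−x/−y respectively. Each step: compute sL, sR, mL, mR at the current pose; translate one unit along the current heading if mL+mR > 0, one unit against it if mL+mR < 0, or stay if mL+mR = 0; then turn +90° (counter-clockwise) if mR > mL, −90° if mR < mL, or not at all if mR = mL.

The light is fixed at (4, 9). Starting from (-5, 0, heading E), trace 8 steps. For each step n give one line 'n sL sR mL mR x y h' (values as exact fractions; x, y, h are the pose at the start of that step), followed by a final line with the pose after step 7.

n=0: pose=(-5,0,E); sL=40/113, sR=40/149; mL=-8220/16837, mR=-20/113; mL+mR=-11200/16837 → advance -1; mR−mL=5240/16837 → turn +1·90°
n=1: pose=(-6,0,N); sL=4/17, sR=4/13; mL=-86/221, mR=-2/17; mL+mR=-112/221 → advance -1; mR−mL=60/221 → turn +1·90°
n=2: pose=(-6,-1,W); sL=8/53, sR=8/45; mL=-572/2385, mR=-4/53; mL+mR=-752/2385 → advance -1; mR−mL=392/2385 → turn +1·90°
n=3: pose=(-5,-1,S); sL=5/26, sR=10/61; mL=-435/1586, mR=-5/52; mL+mR=-1175/3172 → advance -1; mR−mL=565/3172 → turn +1·90°
n=4: pose=(-5,0,E); sL=40/113, sR=40/149; mL=-8220/16837, mR=-20/113; mL+mR=-11200/16837 → advance -1; mR−mL=5240/16837 → turn +1·90°
n=5: pose=(-6,0,N); sL=4/17, sR=4/13; mL=-86/221, mR=-2/17; mL+mR=-112/221 → advance -1; mR−mL=60/221 → turn +1·90°
n=6: pose=(-6,-1,W); sL=8/53, sR=8/45; mL=-572/2385, mR=-4/53; mL+mR=-752/2385 → advance -1; mR−mL=392/2385 → turn +1·90°
n=7: pose=(-5,-1,S); sL=5/26, sR=10/61; mL=-435/1586, mR=-5/52; mL+mR=-1175/3172 → advance -1; mR−mL=565/3172 → turn +1·90°

0 40/113 40/149 -8220/16837 -20/113 -5 0 E
1 4/17 4/13 -86/221 -2/17 -6 0 N
2 8/53 8/45 -572/2385 -4/53 -6 -1 W
3 5/26 10/61 -435/1586 -5/52 -5 -1 S
4 40/113 40/149 -8220/16837 -20/113 -5 0 E
5 4/17 4/13 -86/221 -2/17 -6 0 N
6 8/53 8/45 -572/2385 -4/53 -6 -1 W
7 5/26 10/61 -435/1586 -5/52 -5 -1 S
final -5 0 E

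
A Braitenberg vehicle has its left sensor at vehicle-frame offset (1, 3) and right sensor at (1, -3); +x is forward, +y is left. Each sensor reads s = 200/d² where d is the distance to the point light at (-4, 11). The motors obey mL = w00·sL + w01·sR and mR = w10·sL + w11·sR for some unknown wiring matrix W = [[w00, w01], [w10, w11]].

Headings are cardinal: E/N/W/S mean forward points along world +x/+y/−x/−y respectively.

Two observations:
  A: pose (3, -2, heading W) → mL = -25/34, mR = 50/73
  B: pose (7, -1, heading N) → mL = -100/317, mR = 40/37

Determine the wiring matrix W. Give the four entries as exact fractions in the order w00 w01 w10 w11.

obs A: pose=(3,-2,W) → sL=50/73, sR=25/17, mL=-25/34, mR=50/73
obs B: pose=(7,-1,N) → sL=40/37, sR=200/317, mL=-100/317, mR=40/37
sensor matrix S = [[50/73, 25/17], [40/37, 200/317]]; det S = -16851000/14555689
solve [mL_A; mL_B] = S·[w00; w01] and [mR_A; mR_B] = S·[w10; w11]:
  w00 = 0, w01 = -1/2, w10 = 1, w11 = 0

0 -1/2 1 0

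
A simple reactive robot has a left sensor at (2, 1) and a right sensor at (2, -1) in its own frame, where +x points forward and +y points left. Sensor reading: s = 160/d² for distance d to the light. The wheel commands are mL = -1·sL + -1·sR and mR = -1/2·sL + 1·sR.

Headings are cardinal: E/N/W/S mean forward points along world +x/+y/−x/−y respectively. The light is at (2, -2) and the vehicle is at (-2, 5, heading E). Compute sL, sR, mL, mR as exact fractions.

left sensor world pos  = (0, 6); dL² = 68
right sensor world pos = (0, 4); dR² = 40
sL = 160/68 = 40/17
sR = 160/40 = 4
mL = -1·sL + -1·sR = -108/17
mR = -1/2·sL + 1·sR = 48/17

40/17 4 -108/17 48/17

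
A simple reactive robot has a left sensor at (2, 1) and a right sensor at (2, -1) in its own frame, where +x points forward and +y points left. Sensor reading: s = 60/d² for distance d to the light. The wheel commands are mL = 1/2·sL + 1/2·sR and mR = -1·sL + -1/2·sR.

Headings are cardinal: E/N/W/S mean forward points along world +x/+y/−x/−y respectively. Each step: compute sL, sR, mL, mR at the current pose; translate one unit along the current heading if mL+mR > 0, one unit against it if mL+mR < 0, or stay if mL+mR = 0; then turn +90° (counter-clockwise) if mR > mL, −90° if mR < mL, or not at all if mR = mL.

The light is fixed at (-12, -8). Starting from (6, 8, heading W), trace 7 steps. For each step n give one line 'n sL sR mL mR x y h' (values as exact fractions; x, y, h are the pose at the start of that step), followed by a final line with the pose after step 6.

n=0: pose=(6,8,W); sL=60/481, sR=12/109; mL=6156/52429, mR=-9426/52429; mL+mR=-30/481 → advance -1; mR−mL=-15582/52429 → turn -1·90°
n=1: pose=(7,8,N); sL=5/54, sR=15/181; mL=1715/19548, mR=-655/4887; mL+mR=-5/108 → advance -1; mR−mL=-1445/6516 → turn -1·90°
n=2: pose=(7,7,E); sL=60/697, sR=60/637; mL=40020/443989, mR=-59130/443989; mL+mR=-30/697 → advance -1; mR−mL=-99150/443989 → turn -1·90°
n=3: pose=(6,7,S); sL=6/53, sR=30/229; mL=1482/12137, mR=-2169/12137; mL+mR=-3/53 → advance -1; mR−mL=-3651/12137 → turn -1·90°
n=4: pose=(6,8,W); sL=60/481, sR=12/109; mL=6156/52429, mR=-9426/52429; mL+mR=-30/481 → advance -1; mR−mL=-15582/52429 → turn -1·90°
n=5: pose=(7,8,N); sL=5/54, sR=15/181; mL=1715/19548, mR=-655/4887; mL+mR=-5/108 → advance -1; mR−mL=-1445/6516 → turn -1·90°
n=6: pose=(7,7,E); sL=60/697, sR=60/637; mL=40020/443989, mR=-59130/443989; mL+mR=-30/697 → advance -1; mR−mL=-99150/443989 → turn -1·90°

0 60/481 12/109 6156/52429 -9426/52429 6 8 W
1 5/54 15/181 1715/19548 -655/4887 7 8 N
2 60/697 60/637 40020/443989 -59130/443989 7 7 E
3 6/53 30/229 1482/12137 -2169/12137 6 7 S
4 60/481 12/109 6156/52429 -9426/52429 6 8 W
5 5/54 15/181 1715/19548 -655/4887 7 8 N
6 60/697 60/637 40020/443989 -59130/443989 7 7 E
final 6 7 S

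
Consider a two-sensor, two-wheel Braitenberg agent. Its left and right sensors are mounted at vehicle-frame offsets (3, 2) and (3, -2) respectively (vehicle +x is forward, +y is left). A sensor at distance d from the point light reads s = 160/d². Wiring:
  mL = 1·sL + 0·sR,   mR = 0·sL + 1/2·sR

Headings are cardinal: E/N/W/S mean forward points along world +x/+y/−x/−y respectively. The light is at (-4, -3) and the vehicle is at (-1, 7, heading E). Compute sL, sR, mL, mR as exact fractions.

left sensor world pos  = (2, 9); dL² = 180
right sensor world pos = (2, 5); dR² = 100
sL = 160/180 = 8/9
sR = 160/100 = 8/5
mL = 1·sL + 0·sR = 8/9
mR = 0·sL + 1/2·sR = 4/5

8/9 8/5 8/9 4/5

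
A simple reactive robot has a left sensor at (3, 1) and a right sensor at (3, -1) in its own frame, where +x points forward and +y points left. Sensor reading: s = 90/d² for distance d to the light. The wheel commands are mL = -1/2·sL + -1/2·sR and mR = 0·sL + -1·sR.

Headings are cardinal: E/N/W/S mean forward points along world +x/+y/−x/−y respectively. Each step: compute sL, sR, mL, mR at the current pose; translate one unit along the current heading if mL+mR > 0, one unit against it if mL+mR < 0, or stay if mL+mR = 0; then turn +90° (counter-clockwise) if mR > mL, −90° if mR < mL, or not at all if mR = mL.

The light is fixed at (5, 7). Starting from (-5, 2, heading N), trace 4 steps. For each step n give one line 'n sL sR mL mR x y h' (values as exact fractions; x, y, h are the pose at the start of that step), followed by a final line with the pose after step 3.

0 18/25 18/17 -378/425 -18/17 -5 2 N
1 45/37 45/49 -1935/1813 -45/49 -5 1 E
2 10/17 90/109 -1310/1853 -90/109 -6 1 N
3 9/10 45/64 -513/640 -45/64 -6 0 E
final -7 0 N

n=0: pose=(-5,2,N); sL=18/25, sR=18/17; mL=-378/425, mR=-18/17; mL+mR=-828/425 → advance -1; mR−mL=-72/425 → turn -1·90°
n=1: pose=(-5,1,E); sL=45/37, sR=45/49; mL=-1935/1813, mR=-45/49; mL+mR=-3600/1813 → advance -1; mR−mL=270/1813 → turn +1·90°
n=2: pose=(-6,1,N); sL=10/17, sR=90/109; mL=-1310/1853, mR=-90/109; mL+mR=-2840/1853 → advance -1; mR−mL=-220/1853 → turn -1·90°
n=3: pose=(-6,0,E); sL=9/10, sR=45/64; mL=-513/640, mR=-45/64; mL+mR=-963/640 → advance -1; mR−mL=63/640 → turn +1·90°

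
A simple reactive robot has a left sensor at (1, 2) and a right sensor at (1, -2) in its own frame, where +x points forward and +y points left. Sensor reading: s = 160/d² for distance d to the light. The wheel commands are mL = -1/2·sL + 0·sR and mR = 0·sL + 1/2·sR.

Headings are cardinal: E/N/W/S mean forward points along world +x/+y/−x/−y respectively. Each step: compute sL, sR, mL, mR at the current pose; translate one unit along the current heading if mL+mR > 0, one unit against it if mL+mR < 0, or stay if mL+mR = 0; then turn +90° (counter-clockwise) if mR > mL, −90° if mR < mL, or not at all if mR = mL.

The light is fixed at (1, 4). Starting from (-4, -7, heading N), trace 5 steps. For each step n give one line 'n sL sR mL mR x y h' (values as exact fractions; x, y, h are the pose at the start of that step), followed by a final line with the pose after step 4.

0 160/149 160/109 -80/149 80/109 -4 -7 N
1 8/9 8/5 -4/9 4/5 -4 -6 W
2 160/137 32/37 -80/137 16/37 -5 -6 S
3 80/37 80/73 -40/37 40/73 -5 -5 E
4 32/29 160/89 -16/29 80/89 -6 -5 N
final -6 -4 W

n=0: pose=(-4,-7,N); sL=160/149, sR=160/109; mL=-80/149, mR=80/109; mL+mR=3200/16241 → advance +1; mR−mL=20640/16241 → turn +1·90°
n=1: pose=(-4,-6,W); sL=8/9, sR=8/5; mL=-4/9, mR=4/5; mL+mR=16/45 → advance +1; mR−mL=56/45 → turn +1·90°
n=2: pose=(-5,-6,S); sL=160/137, sR=32/37; mL=-80/137, mR=16/37; mL+mR=-768/5069 → advance -1; mR−mL=5152/5069 → turn +1·90°
n=3: pose=(-5,-5,E); sL=80/37, sR=80/73; mL=-40/37, mR=40/73; mL+mR=-1440/2701 → advance -1; mR−mL=4400/2701 → turn +1·90°
n=4: pose=(-6,-5,N); sL=32/29, sR=160/89; mL=-16/29, mR=80/89; mL+mR=896/2581 → advance +1; mR−mL=3744/2581 → turn +1·90°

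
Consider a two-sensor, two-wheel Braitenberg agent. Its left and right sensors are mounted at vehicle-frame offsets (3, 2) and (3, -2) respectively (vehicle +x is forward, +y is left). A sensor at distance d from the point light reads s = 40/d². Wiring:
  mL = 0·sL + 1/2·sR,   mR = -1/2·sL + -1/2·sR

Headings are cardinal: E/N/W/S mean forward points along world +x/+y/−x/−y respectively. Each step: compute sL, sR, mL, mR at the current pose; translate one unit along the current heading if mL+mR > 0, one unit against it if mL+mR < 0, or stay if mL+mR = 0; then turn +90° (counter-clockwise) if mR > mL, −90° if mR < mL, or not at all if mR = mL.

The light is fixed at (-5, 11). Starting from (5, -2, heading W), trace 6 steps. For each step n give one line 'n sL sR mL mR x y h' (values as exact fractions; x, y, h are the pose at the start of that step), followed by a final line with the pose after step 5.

n=0: pose=(5,-2,W); sL=20/137, sR=4/17; mL=2/17, mR=-444/2329; mL+mR=-10/137 → advance -1; mR−mL=-718/2329 → turn -1·90°
n=1: pose=(6,-2,N); sL=40/181, sR=40/269; mL=20/269, mR=-9000/48689; mL+mR=-20/181 → advance -1; mR−mL=-12620/48689 → turn -1·90°
n=2: pose=(6,-3,E); sL=2/17, sR=10/113; mL=5/113, mR=-198/1921; mL+mR=-1/17 → advance -1; mR−mL=-283/1921 → turn -1·90°
n=3: pose=(5,-3,S); sL=40/433, sR=40/353; mL=20/353, mR=-15720/152849; mL+mR=-20/433 → advance -1; mR−mL=-24380/152849 → turn -1·90°
n=4: pose=(5,-2,W); sL=20/137, sR=4/17; mL=2/17, mR=-444/2329; mL+mR=-10/137 → advance -1; mR−mL=-718/2329 → turn -1·90°
n=5: pose=(6,-2,N); sL=40/181, sR=40/269; mL=20/269, mR=-9000/48689; mL+mR=-20/181 → advance -1; mR−mL=-12620/48689 → turn -1·90°

0 20/137 4/17 2/17 -444/2329 5 -2 W
1 40/181 40/269 20/269 -9000/48689 6 -2 N
2 2/17 10/113 5/113 -198/1921 6 -3 E
3 40/433 40/353 20/353 -15720/152849 5 -3 S
4 20/137 4/17 2/17 -444/2329 5 -2 W
5 40/181 40/269 20/269 -9000/48689 6 -2 N
final 6 -3 E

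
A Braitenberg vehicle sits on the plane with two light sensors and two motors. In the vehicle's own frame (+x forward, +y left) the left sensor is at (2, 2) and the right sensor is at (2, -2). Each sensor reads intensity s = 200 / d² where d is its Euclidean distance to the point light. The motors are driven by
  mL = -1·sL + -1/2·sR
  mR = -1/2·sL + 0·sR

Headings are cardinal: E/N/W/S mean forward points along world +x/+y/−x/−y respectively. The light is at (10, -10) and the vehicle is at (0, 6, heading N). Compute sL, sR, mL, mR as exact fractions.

left sensor world pos  = (-2, 8); dL² = 468
right sensor world pos = (2, 8); dR² = 388
sL = 200/468 = 50/117
sR = 200/388 = 50/97
mL = -1·sL + -1/2·sR = -7775/11349
mR = -1/2·sL + 0·sR = -25/117

50/117 50/97 -7775/11349 -25/117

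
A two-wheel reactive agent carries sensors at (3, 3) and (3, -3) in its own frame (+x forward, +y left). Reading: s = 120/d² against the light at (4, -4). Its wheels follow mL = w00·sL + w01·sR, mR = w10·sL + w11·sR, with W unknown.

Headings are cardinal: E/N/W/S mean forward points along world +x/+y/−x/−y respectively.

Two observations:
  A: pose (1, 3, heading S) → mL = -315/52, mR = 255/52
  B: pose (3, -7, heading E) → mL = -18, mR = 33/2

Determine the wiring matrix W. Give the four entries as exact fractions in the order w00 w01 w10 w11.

-1/2 -1 1/2 1/2

obs A: pose=(1,3,S) → sL=15/2, sR=30/13, mL=-315/52, mR=255/52
obs B: pose=(3,-7,E) → sL=30, sR=3, mL=-18, mR=33/2
sensor matrix S = [[15/2, 30/13], [30, 3]]; det S = -1215/26
solve [mL_A; mL_B] = S·[w00; w01] and [mR_A; mR_B] = S·[w10; w11]:
  w00 = -1/2, w01 = -1, w10 = 1/2, w11 = 1/2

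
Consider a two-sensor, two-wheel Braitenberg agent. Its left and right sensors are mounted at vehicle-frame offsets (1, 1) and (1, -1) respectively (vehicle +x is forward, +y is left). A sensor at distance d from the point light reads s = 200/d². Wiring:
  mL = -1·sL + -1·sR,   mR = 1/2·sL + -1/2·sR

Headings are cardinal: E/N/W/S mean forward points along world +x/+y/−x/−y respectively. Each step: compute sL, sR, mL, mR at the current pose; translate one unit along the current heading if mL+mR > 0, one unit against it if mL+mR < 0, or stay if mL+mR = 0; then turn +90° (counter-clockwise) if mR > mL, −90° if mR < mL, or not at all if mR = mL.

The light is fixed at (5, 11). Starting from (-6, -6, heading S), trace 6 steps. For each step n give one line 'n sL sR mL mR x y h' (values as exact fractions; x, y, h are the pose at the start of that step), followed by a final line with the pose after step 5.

n=0: pose=(-6,-6,S); sL=25/53, sR=50/117; mL=-5575/6201, mR=275/12402; mL+mR=-3625/4134 → advance -1; mR−mL=11425/12402 → turn +1·90°
n=1: pose=(-6,-5,E); sL=8/13, sR=200/389; mL=-5712/5057, mR=256/5057; mL+mR=-5456/5057 → advance -1; mR−mL=5968/5057 → turn +1·90°
n=2: pose=(-7,-5,N); sL=100/197, sR=100/173; mL=-37000/34081, mR=-1200/34081; mL+mR=-38200/34081 → advance -1; mR−mL=35800/34081 → turn +1·90°
n=3: pose=(-7,-6,W); sL=200/493, sR=8/17; mL=-432/493, mR=-16/493; mL+mR=-448/493 → advance -1; mR−mL=416/493 → turn +1·90°
n=4: pose=(-6,-6,S); sL=25/53, sR=50/117; mL=-5575/6201, mR=275/12402; mL+mR=-3625/4134 → advance -1; mR−mL=11425/12402 → turn +1·90°
n=5: pose=(-6,-5,E); sL=8/13, sR=200/389; mL=-5712/5057, mR=256/5057; mL+mR=-5456/5057 → advance -1; mR−mL=5968/5057 → turn +1·90°

0 25/53 50/117 -5575/6201 275/12402 -6 -6 S
1 8/13 200/389 -5712/5057 256/5057 -6 -5 E
2 100/197 100/173 -37000/34081 -1200/34081 -7 -5 N
3 200/493 8/17 -432/493 -16/493 -7 -6 W
4 25/53 50/117 -5575/6201 275/12402 -6 -6 S
5 8/13 200/389 -5712/5057 256/5057 -6 -5 E
final -7 -5 N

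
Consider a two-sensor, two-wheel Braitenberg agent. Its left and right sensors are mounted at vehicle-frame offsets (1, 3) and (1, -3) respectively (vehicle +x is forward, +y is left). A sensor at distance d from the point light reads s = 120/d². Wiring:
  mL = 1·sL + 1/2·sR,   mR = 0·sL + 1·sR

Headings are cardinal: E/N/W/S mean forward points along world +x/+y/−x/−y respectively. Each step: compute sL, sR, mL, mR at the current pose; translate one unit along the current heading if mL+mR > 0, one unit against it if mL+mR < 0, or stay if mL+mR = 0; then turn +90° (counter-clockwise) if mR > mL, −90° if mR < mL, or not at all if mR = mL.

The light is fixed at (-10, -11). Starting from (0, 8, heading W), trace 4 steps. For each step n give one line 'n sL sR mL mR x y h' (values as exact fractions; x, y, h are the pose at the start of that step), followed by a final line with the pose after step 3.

0 120/337 24/113 17604/38081 24/113 0 8 W
1 30/109 15/68 5715/14824 15/68 -1 8 N
2 120/629 120/389 84420/244681 120/389 -1 9 E
3 12/53 12/41 810/2173 12/41 0 9 S
final 0 8 W

n=0: pose=(0,8,W); sL=120/337, sR=24/113; mL=17604/38081, mR=24/113; mL+mR=25692/38081 → advance +1; mR−mL=-9516/38081 → turn -1·90°
n=1: pose=(-1,8,N); sL=30/109, sR=15/68; mL=5715/14824, mR=15/68; mL+mR=8985/14824 → advance +1; mR−mL=-2445/14824 → turn -1·90°
n=2: pose=(-1,9,E); sL=120/629, sR=120/389; mL=84420/244681, mR=120/389; mL+mR=159900/244681 → advance +1; mR−mL=-8940/244681 → turn -1·90°
n=3: pose=(0,9,S); sL=12/53, sR=12/41; mL=810/2173, mR=12/41; mL+mR=1446/2173 → advance +1; mR−mL=-174/2173 → turn -1·90°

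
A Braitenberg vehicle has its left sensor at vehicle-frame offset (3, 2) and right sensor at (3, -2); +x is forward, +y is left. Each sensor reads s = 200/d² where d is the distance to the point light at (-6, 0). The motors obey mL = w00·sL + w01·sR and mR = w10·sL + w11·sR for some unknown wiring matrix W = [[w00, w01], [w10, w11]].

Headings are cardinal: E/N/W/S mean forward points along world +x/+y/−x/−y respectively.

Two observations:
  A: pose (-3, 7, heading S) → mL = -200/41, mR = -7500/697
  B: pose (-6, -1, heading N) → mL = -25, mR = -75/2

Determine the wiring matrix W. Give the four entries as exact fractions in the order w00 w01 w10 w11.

-1 0 -1 -1/2

obs A: pose=(-3,7,S) → sL=200/41, sR=200/17, mL=-200/41, mR=-7500/697
obs B: pose=(-6,-1,N) → sL=25, sR=25, mL=-25, mR=-75/2
sensor matrix S = [[200/41, 200/17], [25, 25]]; det S = -120000/697
solve [mL_A; mL_B] = S·[w00; w01] and [mR_A; mR_B] = S·[w10; w11]:
  w00 = -1, w01 = 0, w10 = -1, w11 = -1/2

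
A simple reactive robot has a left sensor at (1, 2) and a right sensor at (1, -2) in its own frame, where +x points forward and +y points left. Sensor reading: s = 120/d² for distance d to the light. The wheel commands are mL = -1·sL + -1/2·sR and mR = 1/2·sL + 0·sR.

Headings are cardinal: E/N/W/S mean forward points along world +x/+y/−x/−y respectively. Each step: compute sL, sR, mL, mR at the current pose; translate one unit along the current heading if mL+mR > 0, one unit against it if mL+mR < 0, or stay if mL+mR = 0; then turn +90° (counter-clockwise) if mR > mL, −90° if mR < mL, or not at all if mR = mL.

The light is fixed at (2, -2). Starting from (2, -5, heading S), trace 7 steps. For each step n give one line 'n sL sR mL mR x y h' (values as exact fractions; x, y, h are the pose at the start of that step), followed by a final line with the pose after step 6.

n=0: pose=(2,-5,S); sL=6, sR=6; mL=-9, mR=3; mL+mR=-6 → advance -1; mR−mL=12 → turn +1·90°
n=1: pose=(2,-4,E); sL=120, sR=120/17; mL=-2100/17, mR=60; mL+mR=-1080/17 → advance -1; mR−mL=3120/17 → turn +1·90°
n=2: pose=(1,-4,N); sL=12, sR=60; mL=-42, mR=6; mL+mR=-36 → advance -1; mR−mL=48 → turn +1·90°
n=3: pose=(1,-5,W); sL=120/29, sR=24; mL=-468/29, mR=60/29; mL+mR=-408/29 → advance -1; mR−mL=528/29 → turn +1·90°
n=4: pose=(2,-5,S); sL=6, sR=6; mL=-9, mR=3; mL+mR=-6 → advance -1; mR−mL=12 → turn +1·90°
n=5: pose=(2,-4,E); sL=120, sR=120/17; mL=-2100/17, mR=60; mL+mR=-1080/17 → advance -1; mR−mL=3120/17 → turn +1·90°
n=6: pose=(1,-4,N); sL=12, sR=60; mL=-42, mR=6; mL+mR=-36 → advance -1; mR−mL=48 → turn +1·90°

0 6 6 -9 3 2 -5 S
1 120 120/17 -2100/17 60 2 -4 E
2 12 60 -42 6 1 -4 N
3 120/29 24 -468/29 60/29 1 -5 W
4 6 6 -9 3 2 -5 S
5 120 120/17 -2100/17 60 2 -4 E
6 12 60 -42 6 1 -4 N
final 1 -5 W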